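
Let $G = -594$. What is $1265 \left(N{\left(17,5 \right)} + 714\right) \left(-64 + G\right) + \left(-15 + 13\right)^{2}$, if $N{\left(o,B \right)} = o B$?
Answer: $-665063626$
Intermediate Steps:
$N{\left(o,B \right)} = B o$
$1265 \left(N{\left(17,5 \right)} + 714\right) \left(-64 + G\right) + \left(-15 + 13\right)^{2} = 1265 \left(5 \cdot 17 + 714\right) \left(-64 - 594\right) + \left(-15 + 13\right)^{2} = 1265 \left(85 + 714\right) \left(-658\right) + \left(-2\right)^{2} = 1265 \cdot 799 \left(-658\right) + 4 = 1265 \left(-525742\right) + 4 = -665063630 + 4 = -665063626$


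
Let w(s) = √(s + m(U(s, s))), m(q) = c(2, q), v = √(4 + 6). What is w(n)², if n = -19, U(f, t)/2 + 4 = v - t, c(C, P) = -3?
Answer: -22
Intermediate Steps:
v = √10 ≈ 3.1623
U(f, t) = -8 - 2*t + 2*√10 (U(f, t) = -8 + 2*(√10 - t) = -8 + (-2*t + 2*√10) = -8 - 2*t + 2*√10)
m(q) = -3
w(s) = √(-3 + s) (w(s) = √(s - 3) = √(-3 + s))
w(n)² = (√(-3 - 19))² = (√(-22))² = (I*√22)² = -22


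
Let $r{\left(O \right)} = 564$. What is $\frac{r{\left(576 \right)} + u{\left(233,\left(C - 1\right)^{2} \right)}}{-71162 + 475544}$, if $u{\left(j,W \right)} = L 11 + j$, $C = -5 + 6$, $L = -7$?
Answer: $\frac{120}{67397} \approx 0.0017805$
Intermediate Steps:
$C = 1$
$u{\left(j,W \right)} = -77 + j$ ($u{\left(j,W \right)} = \left(-7\right) 11 + j = -77 + j$)
$\frac{r{\left(576 \right)} + u{\left(233,\left(C - 1\right)^{2} \right)}}{-71162 + 475544} = \frac{564 + \left(-77 + 233\right)}{-71162 + 475544} = \frac{564 + 156}{404382} = 720 \cdot \frac{1}{404382} = \frac{120}{67397}$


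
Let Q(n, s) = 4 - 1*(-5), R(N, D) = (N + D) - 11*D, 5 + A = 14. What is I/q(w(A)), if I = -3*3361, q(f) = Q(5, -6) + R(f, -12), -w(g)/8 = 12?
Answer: -3361/11 ≈ -305.55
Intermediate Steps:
A = 9 (A = -5 + 14 = 9)
R(N, D) = N - 10*D (R(N, D) = (D + N) - 11*D = N - 10*D)
w(g) = -96 (w(g) = -8*12 = -96)
Q(n, s) = 9 (Q(n, s) = 4 + 5 = 9)
q(f) = 129 + f (q(f) = 9 + (f - 10*(-12)) = 9 + (f + 120) = 9 + (120 + f) = 129 + f)
I = -10083
I/q(w(A)) = -10083/(129 - 96) = -10083/33 = -10083*1/33 = -3361/11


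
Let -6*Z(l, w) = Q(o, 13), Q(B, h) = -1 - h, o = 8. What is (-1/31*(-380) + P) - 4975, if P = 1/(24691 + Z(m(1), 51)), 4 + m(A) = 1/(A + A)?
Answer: -11396837507/2296480 ≈ -4962.7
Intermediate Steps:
m(A) = -4 + 1/(2*A) (m(A) = -4 + 1/(A + A) = -4 + 1/(2*A))
Z(l, w) = 7/3 (Z(l, w) = -(-1 - 1*13)/6 = -(-1 - 13)/6 = -⅙*(-14) = 7/3)
P = 3/74080 (P = 1/(24691 + 7/3) = 1/(74080/3) = 3/74080 ≈ 4.0497e-5)
(-1/31*(-380) + P) - 4975 = (-1/31*(-380) + 3/74080) - 4975 = (380/31 + 3/74080) - 4975 = 28150493/2296480 - 4975 = -11396837507/2296480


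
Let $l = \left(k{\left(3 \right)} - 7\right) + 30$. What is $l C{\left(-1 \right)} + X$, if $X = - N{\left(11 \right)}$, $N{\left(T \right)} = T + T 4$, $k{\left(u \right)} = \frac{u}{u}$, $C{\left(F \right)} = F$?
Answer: $-79$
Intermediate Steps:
$k{\left(u \right)} = 1$
$N{\left(T \right)} = 5 T$ ($N{\left(T \right)} = T + 4 T = 5 T$)
$l = 24$ ($l = \left(1 - 7\right) + 30 = -6 + 30 = 24$)
$X = -55$ ($X = - 5 \cdot 11 = \left(-1\right) 55 = -55$)
$l C{\left(-1 \right)} + X = 24 \left(-1\right) - 55 = -24 - 55 = -79$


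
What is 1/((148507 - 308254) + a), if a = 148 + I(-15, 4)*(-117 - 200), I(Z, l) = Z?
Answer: -1/154844 ≈ -6.4581e-6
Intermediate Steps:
a = 4903 (a = 148 - 15*(-117 - 200) = 148 - 15*(-317) = 148 + 4755 = 4903)
1/((148507 - 308254) + a) = 1/((148507 - 308254) + 4903) = 1/(-159747 + 4903) = 1/(-154844) = -1/154844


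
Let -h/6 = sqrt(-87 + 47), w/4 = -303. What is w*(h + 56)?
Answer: -67872 + 14544*I*sqrt(10) ≈ -67872.0 + 45992.0*I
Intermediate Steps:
w = -1212 (w = 4*(-303) = -1212)
h = -12*I*sqrt(10) (h = -6*sqrt(-87 + 47) = -12*I*sqrt(10) ≈ -37.947*I)
w*(h + 56) = -1212*(-12*I*sqrt(10) + 56) = -1212*(56 - 12*I*sqrt(10)) = -67872 + 14544*I*sqrt(10)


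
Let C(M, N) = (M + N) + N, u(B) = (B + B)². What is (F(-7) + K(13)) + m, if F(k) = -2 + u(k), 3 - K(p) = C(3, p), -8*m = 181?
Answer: 1163/8 ≈ 145.38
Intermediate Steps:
u(B) = 4*B² (u(B) = (2*B)² = 4*B²)
C(M, N) = M + 2*N
m = -181/8 (m = -⅛*181 = -181/8 ≈ -22.625)
K(p) = -2*p (K(p) = 3 - (3 + 2*p) = 3 + (-3 - 2*p) = -2*p)
F(k) = -2 + 4*k²
(F(-7) + K(13)) + m = ((-2 + 4*(-7)²) - 2*13) - 181/8 = ((-2 + 4*49) - 26) - 181/8 = ((-2 + 196) - 26) - 181/8 = (194 - 26) - 181/8 = 168 - 181/8 = 1163/8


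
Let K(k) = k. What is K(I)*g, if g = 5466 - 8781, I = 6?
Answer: -19890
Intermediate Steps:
g = -3315
K(I)*g = 6*(-3315) = -19890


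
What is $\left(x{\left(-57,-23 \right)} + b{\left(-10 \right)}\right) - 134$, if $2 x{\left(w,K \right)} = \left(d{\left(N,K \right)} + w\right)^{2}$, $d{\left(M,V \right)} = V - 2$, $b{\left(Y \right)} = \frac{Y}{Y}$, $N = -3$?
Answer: $3229$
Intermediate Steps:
$b{\left(Y \right)} = 1$
$d{\left(M,V \right)} = -2 + V$
$x{\left(w,K \right)} = \frac{\left(-2 + K + w\right)^{2}}{2}$ ($x{\left(w,K \right)} = \frac{\left(\left(-2 + K\right) + w\right)^{2}}{2} = \frac{\left(-2 + K + w\right)^{2}}{2}$)
$\left(x{\left(-57,-23 \right)} + b{\left(-10 \right)}\right) - 134 = \left(\frac{\left(-2 - 23 - 57\right)^{2}}{2} + 1\right) - 134 = \left(\frac{\left(-82\right)^{2}}{2} + 1\right) - 134 = \left(\frac{1}{2} \cdot 6724 + 1\right) - 134 = \left(3362 + 1\right) - 134 = 3363 - 134 = 3229$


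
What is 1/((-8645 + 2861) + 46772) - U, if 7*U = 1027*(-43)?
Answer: 1810071075/286916 ≈ 6308.7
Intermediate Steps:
U = -44161/7 (U = (1027*(-43))/7 = (1/7)*(-44161) = -44161/7 ≈ -6308.7)
1/((-8645 + 2861) + 46772) - U = 1/((-8645 + 2861) + 46772) - 1*(-44161/7) = 1/(-5784 + 46772) + 44161/7 = 1/40988 + 44161/7 = 1810071075/286916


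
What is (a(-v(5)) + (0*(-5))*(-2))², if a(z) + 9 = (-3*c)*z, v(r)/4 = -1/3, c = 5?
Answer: 841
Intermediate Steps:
v(r) = -4/3 (v(r) = 4*(-1/3) = 4*(-1*⅓) = 4*(-⅓) = -4/3)
a(z) = -9 - 15*z (a(z) = -9 + (-3*5)*z = -9 - 15*z)
(a(-v(5)) + (0*(-5))*(-2))² = ((-9 - (-15)*(-4)/3) + (0*(-5))*(-2))² = ((-9 - 15*4/3) + 0*(-2))² = ((-9 - 20) + 0)² = (-29 + 0)² = (-29)² = 841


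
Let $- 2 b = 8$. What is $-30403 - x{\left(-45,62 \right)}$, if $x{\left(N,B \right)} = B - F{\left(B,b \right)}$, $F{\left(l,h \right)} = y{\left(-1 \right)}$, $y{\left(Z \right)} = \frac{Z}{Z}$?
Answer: $-30464$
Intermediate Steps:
$b = -4$ ($b = \left(- \frac{1}{2}\right) 8 = -4$)
$y{\left(Z \right)} = 1$
$F{\left(l,h \right)} = 1$
$x{\left(N,B \right)} = -1 + B$ ($x{\left(N,B \right)} = B - 1 = -1 + B$)
$-30403 - x{\left(-45,62 \right)} = -30403 - \left(-1 + 62\right) = -30403 - 61 = -30464$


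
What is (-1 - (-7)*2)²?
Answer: 169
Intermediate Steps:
(-1 - (-7)*2)² = (-1 - 7*(-2))² = (-1 + 14)² = 13² = 169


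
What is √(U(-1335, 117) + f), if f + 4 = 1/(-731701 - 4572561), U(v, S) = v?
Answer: I*√37673026598562578/5304262 ≈ 36.592*I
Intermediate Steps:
f = -21217049/5304262 (f = -4 + 1/(-731701 - 4572561) = -4 + 1/(-5304262) = -4 - 1/5304262 = -21217049/5304262 ≈ -4.0000)
√(U(-1335, 117) + f) = √(-1335 - 21217049/5304262) = √(-7102406819/5304262) = I*√37673026598562578/5304262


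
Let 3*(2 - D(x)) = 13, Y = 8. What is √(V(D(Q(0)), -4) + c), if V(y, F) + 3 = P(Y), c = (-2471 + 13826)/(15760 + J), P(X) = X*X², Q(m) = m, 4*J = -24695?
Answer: √30005767745/7669 ≈ 22.587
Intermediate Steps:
J = -24695/4 (J = (¼)*(-24695) = -24695/4 ≈ -6173.8)
D(x) = -7/3 (D(x) = 2 - ⅓*13 = 2 - 13/3 = -7/3)
P(X) = X³
c = 9084/7669 (c = (-2471 + 13826)/(15760 - 24695/4) = 11355/(38345/4) = 11355*(4/38345) = 9084/7669 ≈ 1.1845)
V(y, F) = 509 (V(y, F) = -3 + 8³ = -3 + 512 = 509)
√(V(D(Q(0)), -4) + c) = √(509 + 9084/7669) = √(3912605/7669) = √30005767745/7669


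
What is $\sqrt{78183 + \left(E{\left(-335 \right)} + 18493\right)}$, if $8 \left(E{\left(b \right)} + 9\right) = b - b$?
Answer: $\sqrt{96667} \approx 310.91$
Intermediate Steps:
$E{\left(b \right)} = -9$ ($E{\left(b \right)} = -9 + \frac{b - b}{8} = -9 + \frac{1}{8} \cdot 0 = -9 + 0 = -9$)
$\sqrt{78183 + \left(E{\left(-335 \right)} + 18493\right)} = \sqrt{78183 + \left(-9 + 18493\right)} = \sqrt{78183 + 18484} = \sqrt{96667}$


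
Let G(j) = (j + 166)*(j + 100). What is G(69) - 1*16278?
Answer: 23437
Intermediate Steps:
G(j) = (100 + j)*(166 + j) (G(j) = (166 + j)*(100 + j) = (100 + j)*(166 + j))
G(69) - 1*16278 = (16600 + 69² + 266*69) - 1*16278 = (16600 + 4761 + 18354) - 16278 = 39715 - 16278 = 23437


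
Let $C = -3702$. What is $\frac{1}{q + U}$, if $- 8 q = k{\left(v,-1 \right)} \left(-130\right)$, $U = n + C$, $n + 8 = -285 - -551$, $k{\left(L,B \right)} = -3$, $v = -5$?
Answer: $- \frac{4}{13971} \approx -0.00028631$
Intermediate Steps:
$n = 258$ ($n = -8 - -266 = -8 + \left(-285 + 551\right) = -8 + 266 = 258$)
$U = -3444$ ($U = 258 - 3702 = -3444$)
$q = - \frac{195}{4}$ ($q = - \frac{\left(-3\right) \left(-130\right)}{8} = \left(- \frac{1}{8}\right) 390 = - \frac{195}{4} \approx -48.75$)
$\frac{1}{q + U} = \frac{1}{- \frac{195}{4} - 3444} = \frac{1}{- \frac{13971}{4}} = - \frac{4}{13971}$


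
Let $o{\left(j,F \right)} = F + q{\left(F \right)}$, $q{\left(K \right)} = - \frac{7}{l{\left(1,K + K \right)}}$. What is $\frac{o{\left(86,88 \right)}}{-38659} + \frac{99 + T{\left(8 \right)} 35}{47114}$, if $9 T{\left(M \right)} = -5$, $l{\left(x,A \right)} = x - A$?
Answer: $- \frac{120642563}{204905264175} \approx -0.00058877$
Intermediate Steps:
$T{\left(M \right)} = - \frac{5}{9}$ ($T{\left(M \right)} = \frac{1}{9} \left(-5\right) = - \frac{5}{9}$)
$q{\left(K \right)} = - \frac{7}{1 - 2 K}$ ($q{\left(K \right)} = - \frac{7}{1 - \left(K + K\right)} = - \frac{7}{1 - 2 K}$)
$o{\left(j,F \right)} = F + \frac{7}{-1 + 2 F}$
$\frac{o{\left(86,88 \right)}}{-38659} + \frac{99 + T{\left(8 \right)} 35}{47114} = \frac{88 + \frac{7}{-1 + 2 \cdot 88}}{-38659} + \frac{99 - \frac{175}{9}}{47114} = \left(88 + \frac{7}{-1 + 176}\right) \left(- \frac{1}{38659}\right) + \left(99 - \frac{175}{9}\right) \frac{1}{47114} = \left(88 + \frac{7}{175}\right) \left(- \frac{1}{38659}\right) + \frac{716}{9} \cdot \frac{1}{47114} = \left(88 + 7 \cdot \frac{1}{175}\right) \left(- \frac{1}{38659}\right) + \frac{358}{212013} = \left(88 + \frac{1}{25}\right) \left(- \frac{1}{38659}\right) + \frac{358}{212013} = \frac{2201}{25} \left(- \frac{1}{38659}\right) + \frac{358}{212013} = - \frac{2201}{966475} + \frac{358}{212013} = - \frac{120642563}{204905264175}$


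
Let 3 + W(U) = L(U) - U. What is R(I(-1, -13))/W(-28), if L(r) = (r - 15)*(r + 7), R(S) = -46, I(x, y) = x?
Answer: -23/464 ≈ -0.049569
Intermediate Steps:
L(r) = (-15 + r)*(7 + r)
W(U) = -108 + U**2 - 9*U (W(U) = -3 + ((-105 + U**2 - 8*U) - U) = -3 + (-105 + U**2 - 9*U) = -108 + U**2 - 9*U)
R(I(-1, -13))/W(-28) = -46/(-108 + (-28)**2 - 9*(-28)) = -46/(-108 + 784 + 252) = -46/928 = -46*1/928 = -23/464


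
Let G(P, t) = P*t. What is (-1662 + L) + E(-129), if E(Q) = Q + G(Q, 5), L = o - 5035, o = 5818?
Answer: -1653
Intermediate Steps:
L = 783 (L = 5818 - 5035 = 783)
E(Q) = 6*Q (E(Q) = Q + Q*5 = Q + 5*Q = 6*Q)
(-1662 + L) + E(-129) = (-1662 + 783) + 6*(-129) = -879 - 774 = -1653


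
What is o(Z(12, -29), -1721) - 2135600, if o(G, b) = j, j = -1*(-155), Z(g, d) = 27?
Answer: -2135445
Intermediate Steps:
j = 155
o(G, b) = 155
o(Z(12, -29), -1721) - 2135600 = 155 - 2135600 = -2135445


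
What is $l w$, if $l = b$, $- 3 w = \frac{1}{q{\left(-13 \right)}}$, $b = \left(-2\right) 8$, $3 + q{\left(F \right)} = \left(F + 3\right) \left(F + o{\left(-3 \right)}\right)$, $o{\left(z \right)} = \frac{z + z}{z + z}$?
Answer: $\frac{16}{351} \approx 0.045584$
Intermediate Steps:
$o{\left(z \right)} = 1$ ($o{\left(z \right)} = \frac{2 z}{2 z} = 2 z \frac{1}{2 z} = 1$)
$q{\left(F \right)} = -3 + \left(1 + F\right) \left(3 + F\right)$ ($q{\left(F \right)} = -3 + \left(F + 3\right) \left(F + 1\right) = -3 + \left(3 + F\right) \left(1 + F\right) = -3 + \left(1 + F\right) \left(3 + F\right)$)
$b = -16$
$w = - \frac{1}{351}$ ($w = - \frac{1}{3 \left(- 13 \left(4 - 13\right)\right)} = - \frac{1}{3 \left(\left(-13\right) \left(-9\right)\right)} = - \frac{1}{3 \cdot 117} = \left(- \frac{1}{3}\right) \frac{1}{117} = - \frac{1}{351} \approx -0.002849$)
$l = -16$
$l w = \left(-16\right) \left(- \frac{1}{351}\right) = \frac{16}{351}$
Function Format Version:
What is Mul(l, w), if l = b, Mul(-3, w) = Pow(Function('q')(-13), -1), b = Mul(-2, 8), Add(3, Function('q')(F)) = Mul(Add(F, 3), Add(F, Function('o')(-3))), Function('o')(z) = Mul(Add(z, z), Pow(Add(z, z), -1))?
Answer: Rational(16, 351) ≈ 0.045584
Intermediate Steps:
Function('o')(z) = 1 (Function('o')(z) = Mul(Mul(2, z), Pow(Mul(2, z), -1)) = Mul(Mul(2, z), Mul(Rational(1, 2), Pow(z, -1))) = 1)
Function('q')(F) = Add(-3, Mul(Add(1, F), Add(3, F))) (Function('q')(F) = Add(-3, Mul(Add(F, 3), Add(F, 1))) = Add(-3, Mul(Add(3, F), Add(1, F))) = Add(-3, Mul(Add(1, F), Add(3, F))))
b = -16
w = Rational(-1, 351) (w = Mul(Rational(-1, 3), Pow(Mul(-13, Add(4, -13)), -1)) = Mul(Rational(-1, 3), Pow(Mul(-13, -9), -1)) = Mul(Rational(-1, 3), Pow(117, -1)) = Mul(Rational(-1, 3), Rational(1, 117)) = Rational(-1, 351) ≈ -0.0028490)
l = -16
Mul(l, w) = Mul(-16, Rational(-1, 351)) = Rational(16, 351)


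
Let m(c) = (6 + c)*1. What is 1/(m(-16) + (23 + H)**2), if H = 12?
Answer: 1/1215 ≈ 0.00082305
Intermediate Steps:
m(c) = 6 + c
1/(m(-16) + (23 + H)**2) = 1/((6 - 16) + (23 + 12)**2) = 1/(-10 + 35**2) = 1/(-10 + 1225) = 1/1215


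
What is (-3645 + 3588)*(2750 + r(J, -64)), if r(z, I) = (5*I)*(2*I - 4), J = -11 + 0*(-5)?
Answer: -2564430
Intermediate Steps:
J = -11 (J = -11 + 0 = -11)
r(z, I) = 5*I*(-4 + 2*I) (r(z, I) = (5*I)*(-4 + 2*I) = 5*I*(-4 + 2*I))
(-3645 + 3588)*(2750 + r(J, -64)) = (-3645 + 3588)*(2750 + 10*(-64)*(-2 - 64)) = -57*(2750 + 10*(-64)*(-66)) = -57*(2750 + 42240) = -57*44990 = -2564430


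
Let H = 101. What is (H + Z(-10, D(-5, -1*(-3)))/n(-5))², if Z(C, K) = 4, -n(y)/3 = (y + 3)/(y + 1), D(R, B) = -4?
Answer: 87025/9 ≈ 9669.4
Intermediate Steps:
n(y) = -3*(3 + y)/(1 + y) (n(y) = -3*(y + 3)/(y + 1) = -3*(3 + y)/(1 + y))
(H + Z(-10, D(-5, -1*(-3)))/n(-5))² = (101 + 4/((3*(-3 - 1*(-5))/(1 - 5))))² = (101 + 4/((3*(-3 + 5)/(-4))))² = (101 + 4/((3*(-¼)*2)))² = (101 + 4/(-3/2))² = (101 + 4*(-⅔))² = (101 - 8/3)² = (295/3)² = 87025/9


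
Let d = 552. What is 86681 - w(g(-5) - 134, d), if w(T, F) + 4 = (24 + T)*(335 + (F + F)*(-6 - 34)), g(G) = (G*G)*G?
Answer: -10212190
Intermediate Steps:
g(G) = G**3 (g(G) = G**2*G = G**3)
w(T, F) = -4 + (24 + T)*(335 - 80*F) (w(T, F) = -4 + (24 + T)*(335 + (F + F)*(-6 - 34)) = -4 + (24 + T)*(335 + (2*F)*(-40)) = -4 + (24 + T)*(335 - 80*F))
86681 - w(g(-5) - 134, d) = 86681 - (8036 - 1920*552 + 335*((-5)**3 - 134) - 80*552*((-5)**3 - 134)) = 86681 - (8036 - 1059840 + 335*(-125 - 134) - 80*552*(-125 - 134)) = 86681 - (8036 - 1059840 + 335*(-259) - 80*552*(-259)) = 86681 - (8036 - 1059840 - 86765 + 11437440) = 86681 - 1*10298871 = 86681 - 10298871 = -10212190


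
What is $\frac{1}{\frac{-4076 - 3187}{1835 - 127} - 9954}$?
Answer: $- \frac{1708}{17008695} \approx -0.00010042$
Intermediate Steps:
$\frac{1}{\frac{-4076 - 3187}{1835 - 127} - 9954} = \frac{1}{- \frac{7263}{1708} - 9954} = \frac{1}{- \frac{17008695}{1708}} = - \frac{1708}{17008695}$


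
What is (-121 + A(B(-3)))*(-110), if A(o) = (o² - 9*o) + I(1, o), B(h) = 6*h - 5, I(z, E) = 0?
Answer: -67650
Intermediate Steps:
B(h) = -5 + 6*h
A(o) = o² - 9*o (A(o) = (o² - 9*o) + 0 = o² - 9*o)
(-121 + A(B(-3)))*(-110) = (-121 + (-5 + 6*(-3))*(-9 + (-5 + 6*(-3))))*(-110) = (-121 + (-5 - 18)*(-9 + (-5 - 18)))*(-110) = (-121 - 23*(-9 - 23))*(-110) = (-121 - 23*(-32))*(-110) = (-121 + 736)*(-110) = 615*(-110) = -67650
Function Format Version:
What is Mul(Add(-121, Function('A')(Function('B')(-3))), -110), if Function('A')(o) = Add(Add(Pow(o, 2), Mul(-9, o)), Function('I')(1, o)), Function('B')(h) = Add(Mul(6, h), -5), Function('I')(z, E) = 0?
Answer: -67650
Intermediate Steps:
Function('B')(h) = Add(-5, Mul(6, h))
Function('A')(o) = Add(Pow(o, 2), Mul(-9, o)) (Function('A')(o) = Add(Add(Pow(o, 2), Mul(-9, o)), 0) = Add(Pow(o, 2), Mul(-9, o)))
Mul(Add(-121, Function('A')(Function('B')(-3))), -110) = Mul(Add(-121, Mul(Add(-5, Mul(6, -3)), Add(-9, Add(-5, Mul(6, -3))))), -110) = Mul(Add(-121, Mul(Add(-5, -18), Add(-9, Add(-5, -18)))), -110) = Mul(Add(-121, Mul(-23, Add(-9, -23))), -110) = Mul(Add(-121, Mul(-23, -32)), -110) = Mul(Add(-121, 736), -110) = Mul(615, -110) = -67650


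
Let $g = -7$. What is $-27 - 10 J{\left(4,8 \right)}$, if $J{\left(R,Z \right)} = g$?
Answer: $43$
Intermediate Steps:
$J{\left(R,Z \right)} = -7$
$-27 - 10 J{\left(4,8 \right)} = -27 - -70 = -27 + 70 = 43$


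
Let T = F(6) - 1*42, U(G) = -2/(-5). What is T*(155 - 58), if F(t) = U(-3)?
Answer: -20176/5 ≈ -4035.2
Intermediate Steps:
U(G) = 2/5 (U(G) = -2*(-1/5) = 2/5)
F(t) = 2/5
T = -208/5 (T = 2/5 - 1*42 = 2/5 - 42 = -208/5 ≈ -41.600)
T*(155 - 58) = -208*(155 - 58)/5 = -208/5*97 = -20176/5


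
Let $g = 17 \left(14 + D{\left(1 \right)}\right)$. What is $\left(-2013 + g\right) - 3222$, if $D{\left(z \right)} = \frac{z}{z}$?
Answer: $-4980$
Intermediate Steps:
$D{\left(z \right)} = 1$
$g = 255$ ($g = 17 \left(14 + 1\right) = 17 \cdot 15 = 255$)
$\left(-2013 + g\right) - 3222 = \left(-2013 + 255\right) - 3222 = -1758 - 3222 = -4980$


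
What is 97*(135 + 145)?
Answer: 27160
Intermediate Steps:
97*(135 + 145) = 97*280 = 27160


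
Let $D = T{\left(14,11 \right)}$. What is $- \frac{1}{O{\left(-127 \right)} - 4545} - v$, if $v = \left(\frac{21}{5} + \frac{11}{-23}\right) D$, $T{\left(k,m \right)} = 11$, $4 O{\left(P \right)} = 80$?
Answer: $- \frac{4260717}{104075} \approx -40.939$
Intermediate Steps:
$O{\left(P \right)} = 20$ ($O{\left(P \right)} = \frac{1}{4} \cdot 80 = 20$)
$D = 11$
$v = \frac{4708}{115}$ ($v = \left(\frac{21}{5} + \frac{11}{-23}\right) 11 = \left(21 \cdot \frac{1}{5} + 11 \left(- \frac{1}{23}\right)\right) 11 = \left(\frac{21}{5} - \frac{11}{23}\right) 11 = \frac{428}{115} \cdot 11 = \frac{4708}{115} \approx 40.939$)
$- \frac{1}{O{\left(-127 \right)} - 4545} - v = - \frac{1}{20 - 4545} - \frac{4708}{115} = - \frac{1}{-4525} - \frac{4708}{115} = \left(-1\right) \left(- \frac{1}{4525}\right) - \frac{4708}{115} = \frac{1}{4525} - \frac{4708}{115} = - \frac{4260717}{104075}$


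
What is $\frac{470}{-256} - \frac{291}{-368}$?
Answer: $- \frac{3077}{2944} \approx -1.0452$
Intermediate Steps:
$\frac{470}{-256} - \frac{291}{-368} = 470 \left(- \frac{1}{256}\right) - - \frac{291}{368} = - \frac{235}{128} + \frac{291}{368} = - \frac{3077}{2944}$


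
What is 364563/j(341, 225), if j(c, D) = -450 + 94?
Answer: -364563/356 ≈ -1024.1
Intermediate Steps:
j(c, D) = -356
364563/j(341, 225) = 364563/(-356) = 364563*(-1/356) = -364563/356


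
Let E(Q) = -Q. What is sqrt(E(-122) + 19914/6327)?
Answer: 16*sqrt(2174379)/2109 ≈ 11.187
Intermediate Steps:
sqrt(E(-122) + 19914/6327) = sqrt(-1*(-122) + 19914/6327) = sqrt(122 + 19914*(1/6327)) = sqrt(122 + 6638/2109) = sqrt(263936/2109) = 16*sqrt(2174379)/2109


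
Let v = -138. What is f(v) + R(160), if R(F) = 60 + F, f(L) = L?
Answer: 82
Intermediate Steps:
f(v) + R(160) = -138 + (60 + 160) = -138 + 220 = 82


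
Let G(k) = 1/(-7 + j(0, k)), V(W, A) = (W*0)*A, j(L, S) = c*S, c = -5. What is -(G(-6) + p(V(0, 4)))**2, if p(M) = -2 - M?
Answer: -2025/529 ≈ -3.8280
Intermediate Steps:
j(L, S) = -5*S
V(W, A) = 0 (V(W, A) = 0*A = 0)
G(k) = 1/(-7 - 5*k)
-(G(-6) + p(V(0, 4)))**2 = -(1/(-7 - 5*(-6)) + (-2 - 1*0))**2 = -(1/(-7 + 30) + (-2 + 0))**2 = -(1/23 - 2)**2 = -(-45/23)**2 = -1*2025/529 = -2025/529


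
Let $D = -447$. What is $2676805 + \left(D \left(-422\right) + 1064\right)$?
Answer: $2866503$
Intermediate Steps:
$2676805 + \left(D \left(-422\right) + 1064\right) = 2676805 + \left(\left(-447\right) \left(-422\right) + 1064\right) = 2676805 + \left(188634 + 1064\right) = 2676805 + 189698 = 2866503$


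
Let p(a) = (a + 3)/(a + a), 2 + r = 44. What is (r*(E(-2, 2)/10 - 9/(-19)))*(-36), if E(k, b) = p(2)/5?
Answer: -71631/95 ≈ -754.01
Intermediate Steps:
r = 42 (r = -2 + 44 = 42)
p(a) = (3 + a)/(2*a) (p(a) = (3 + a)/((2*a)) = (3 + a)*(1/(2*a)) = (3 + a)/(2*a))
E(k, b) = 1/4 (E(k, b) = ((1/2)*(3 + 2)/2)/5 = ((1/2)*(1/2)*5)*(1/5) = (5/4)*(1/5) = 1/4)
(r*(E(-2, 2)/10 - 9/(-19)))*(-36) = (42*((1/4)/10 - 9/(-19)))*(-36) = (42*((1/4)*(1/10) - 9*(-1/19)))*(-36) = (42*(1/40 + 9/19))*(-36) = (42*(379/760))*(-36) = (7959/380)*(-36) = -71631/95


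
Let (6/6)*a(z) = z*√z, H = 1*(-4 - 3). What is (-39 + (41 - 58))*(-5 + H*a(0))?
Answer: 280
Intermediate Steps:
H = -7 (H = 1*(-7) = -7)
a(z) = z^(3/2) (a(z) = z*√z = z^(3/2))
(-39 + (41 - 58))*(-5 + H*a(0)) = (-39 + (41 - 58))*(-5 - 7*0^(3/2)) = (-39 - 17)*(-5 - 7*0) = -56*(-5 + 0) = -56*(-5) = 280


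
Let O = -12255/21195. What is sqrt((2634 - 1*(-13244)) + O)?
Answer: 7*sqrt(71882921)/471 ≈ 126.01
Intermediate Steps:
O = -817/1413 (O = -12255*1/21195 = -817/1413 ≈ -0.57820)
sqrt((2634 - 1*(-13244)) + O) = sqrt((2634 - 1*(-13244)) - 817/1413) = sqrt((2634 + 13244) - 817/1413) = sqrt(15878 - 817/1413) = sqrt(22434797/1413) = 7*sqrt(71882921)/471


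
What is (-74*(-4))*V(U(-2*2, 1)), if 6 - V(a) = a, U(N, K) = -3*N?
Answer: -1776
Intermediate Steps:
V(a) = 6 - a
(-74*(-4))*V(U(-2*2, 1)) = (-74*(-4))*(6 - (-3)*(-2*2)) = 296*(6 - (-3)*(-4)) = 296*(6 - 1*12) = 296*(6 - 12) = 296*(-6) = -1776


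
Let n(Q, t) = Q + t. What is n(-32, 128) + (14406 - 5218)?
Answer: 9284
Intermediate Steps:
n(-32, 128) + (14406 - 5218) = (-32 + 128) + (14406 - 5218) = 96 + 9188 = 9284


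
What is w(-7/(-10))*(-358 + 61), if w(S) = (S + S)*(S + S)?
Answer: -14553/25 ≈ -582.12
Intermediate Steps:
w(S) = 4*S² (w(S) = (2*S)*(2*S) = 4*S²)
w(-7/(-10))*(-358 + 61) = (4*(-7/(-10))²)*(-358 + 61) = (4*(-7*(-⅒))²)*(-297) = (4*(7/10)²)*(-297) = (4*(49/100))*(-297) = (49/25)*(-297) = -14553/25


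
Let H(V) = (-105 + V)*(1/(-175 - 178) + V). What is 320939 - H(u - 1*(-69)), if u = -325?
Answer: 80668258/353 ≈ 2.2852e+5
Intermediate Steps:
H(V) = (-105 + V)*(-1/353 + V) (H(V) = (-105 + V)*(1/(-353) + V) = (-105 + V)*(-1/353 + V))
320939 - H(u - 1*(-69)) = 320939 - (105/353 + (-325 - 1*(-69))**2 - 37066*(-325 - 1*(-69))/353) = 320939 - (105/353 + (-325 + 69)**2 - 37066*(-325 + 69)/353) = 320939 - (105/353 + (-256)**2 - 37066/353*(-256)) = 320939 - (105/353 + 65536 + 9488896/353) = 320939 - 1*32623209/353 = 320939 - 32623209/353 = 80668258/353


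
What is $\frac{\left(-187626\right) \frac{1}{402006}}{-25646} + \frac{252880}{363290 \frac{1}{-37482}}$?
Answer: $- \frac{1628688993418218977}{62424398471534} \approx -26091.0$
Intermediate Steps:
$\frac{\left(-187626\right) \frac{1}{402006}}{-25646} + \frac{252880}{363290 \frac{1}{-37482}} = \left(-187626\right) \frac{1}{402006} \left(- \frac{1}{25646}\right) + \frac{252880}{363290 \left(- \frac{1}{37482}\right)} = \left(- \frac{31271}{67001}\right) \left(- \frac{1}{25646}\right) + \frac{252880}{- \frac{181645}{18741}} = \frac{31271}{1718307646} + 252880 \left(- \frac{18741}{181645}\right) = \frac{31271}{1718307646} - \frac{947844816}{36329} = - \frac{1628688993418218977}{62424398471534}$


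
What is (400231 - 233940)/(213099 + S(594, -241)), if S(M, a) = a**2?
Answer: 166291/271180 ≈ 0.61321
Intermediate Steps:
(400231 - 233940)/(213099 + S(594, -241)) = (400231 - 233940)/(213099 + (-241)**2) = 166291/(213099 + 58081) = 166291/271180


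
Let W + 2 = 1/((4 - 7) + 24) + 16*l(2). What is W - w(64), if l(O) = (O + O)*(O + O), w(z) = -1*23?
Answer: 5818/21 ≈ 277.05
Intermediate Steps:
w(z) = -23
l(O) = 4*O² (l(O) = (2*O)*(2*O) = 4*O²)
W = 5335/21 (W = -2 + (1/((4 - 7) + 24) + 16*(4*2²)) = -2 + (1/(-3 + 24) + 16*(4*4)) = -2 + (1/21 + 16*16) = -2 + (1/21 + 256) = -2 + 5377/21 = 5335/21 ≈ 254.05)
W - w(64) = 5335/21 - 1*(-23) = 5335/21 + 23 = 5818/21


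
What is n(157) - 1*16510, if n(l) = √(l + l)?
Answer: -16510 + √314 ≈ -16492.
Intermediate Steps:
n(l) = √2*√l (n(l) = √(2*l) = √2*√l)
n(157) - 1*16510 = √2*√157 - 1*16510 = √314 - 16510 = -16510 + √314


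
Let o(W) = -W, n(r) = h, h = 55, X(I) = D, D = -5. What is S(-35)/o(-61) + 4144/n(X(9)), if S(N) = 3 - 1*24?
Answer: 251629/3355 ≈ 75.001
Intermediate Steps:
X(I) = -5
n(r) = 55
S(N) = -21 (S(N) = 3 - 24 = -21)
S(-35)/o(-61) + 4144/n(X(9)) = -21/((-1*(-61))) + 4144/55 = -21/61 + 4144*(1/55) = -21*1/61 + 4144/55 = -21/61 + 4144/55 = 251629/3355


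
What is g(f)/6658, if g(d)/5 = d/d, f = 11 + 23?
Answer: 5/6658 ≈ 0.00075098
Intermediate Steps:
f = 34
g(d) = 5 (g(d) = 5*(d/d) = 5*1 = 5)
g(f)/6658 = 5/6658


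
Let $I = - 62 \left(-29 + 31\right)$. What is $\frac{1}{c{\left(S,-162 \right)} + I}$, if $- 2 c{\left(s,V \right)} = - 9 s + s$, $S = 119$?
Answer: $\frac{1}{352} \approx 0.0028409$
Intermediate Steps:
$c{\left(s,V \right)} = 4 s$ ($c{\left(s,V \right)} = - \frac{- 9 s + s}{2} = - \frac{\left(-8\right) s}{2} = 4 s$)
$I = -124$ ($I = \left(-62\right) 2 = -124$)
$\frac{1}{c{\left(S,-162 \right)} + I} = \frac{1}{4 \cdot 119 - 124} = \frac{1}{476 - 124} = \frac{1}{352}$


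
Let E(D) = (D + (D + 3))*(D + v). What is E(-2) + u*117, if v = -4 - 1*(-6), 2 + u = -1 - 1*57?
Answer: -7020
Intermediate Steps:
u = -60 (u = -2 + (-1 - 1*57) = -2 + (-1 - 57) = -2 - 58 = -60)
v = 2 (v = -4 + 6 = 2)
E(D) = (2 + D)*(3 + 2*D) (E(D) = (D + (D + 3))*(D + 2) = (D + (3 + D))*(2 + D) = (3 + 2*D)*(2 + D) = (2 + D)*(3 + 2*D))
E(-2) + u*117 = (6 + 2*(-2)² + 7*(-2)) - 60*117 = (6 + 2*4 - 14) - 7020 = (6 + 8 - 14) - 7020 = 0 - 7020 = -7020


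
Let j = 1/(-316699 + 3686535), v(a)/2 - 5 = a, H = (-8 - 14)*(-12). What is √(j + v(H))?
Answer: √1527354383539971/1684918 ≈ 23.195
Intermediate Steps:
H = 264 (H = -22*(-12) = 264)
v(a) = 10 + 2*a
j = 1/3369836 ≈ 2.9675e-7
√(j + v(H)) = √(1/3369836 + (10 + 2*264)) = √(1/3369836 + (10 + 528)) = √(1/3369836 + 538) = √(1812971769/3369836) = √1527354383539971/1684918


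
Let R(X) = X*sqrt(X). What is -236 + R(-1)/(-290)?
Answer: -236 + I/290 ≈ -236.0 + 0.0034483*I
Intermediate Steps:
R(X) = X**(3/2)
-236 + R(-1)/(-290) = -236 + (-1)**(3/2)/(-290) = -236 - I*(-1/290) = -236 + I/290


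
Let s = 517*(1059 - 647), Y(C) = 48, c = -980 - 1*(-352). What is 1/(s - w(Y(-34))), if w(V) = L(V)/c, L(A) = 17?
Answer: 628/133766529 ≈ 4.6947e-6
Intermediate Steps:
c = -628 (c = -980 + 352 = -628)
w(V) = -17/628 (w(V) = 17/(-628) = 17*(-1/628) = -17/628)
s = 213004 (s = 517*412 = 213004)
1/(s - w(Y(-34))) = 1/(213004 - 1*(-17/628)) = 1/(213004 + 17/628) = 1/(133766529/628) = 628/133766529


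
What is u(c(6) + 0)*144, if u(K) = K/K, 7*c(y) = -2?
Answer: 144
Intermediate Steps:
c(y) = -2/7 (c(y) = (⅐)*(-2) = -2/7)
u(K) = 1
u(c(6) + 0)*144 = 1*144 = 144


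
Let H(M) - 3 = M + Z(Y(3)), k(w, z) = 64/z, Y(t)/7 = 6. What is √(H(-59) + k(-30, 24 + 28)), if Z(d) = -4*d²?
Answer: 2*I*√300430/13 ≈ 84.325*I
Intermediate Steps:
Y(t) = 42 (Y(t) = 7*6 = 42)
H(M) = -7053 + M (H(M) = 3 + (M - 4*42²) = 3 + (M - 4*1764) = 3 + (M - 7056) = 3 + (-7056 + M) = -7053 + M)
√(H(-59) + k(-30, 24 + 28)) = √((-7053 - 59) + 64/(24 + 28)) = √(-7112 + 64/52) = √(-7112 + 64*(1/52)) = √(-7112 + 16/13) = √(-92440/13) = 2*I*√300430/13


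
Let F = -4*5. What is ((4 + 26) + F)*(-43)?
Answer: -430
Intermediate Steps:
F = -20
((4 + 26) + F)*(-43) = ((4 + 26) - 20)*(-43) = (30 - 20)*(-43) = 10*(-43) = -430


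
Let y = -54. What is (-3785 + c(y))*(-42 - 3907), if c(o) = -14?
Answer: 15002251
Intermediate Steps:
(-3785 + c(y))*(-42 - 3907) = (-3785 - 14)*(-42 - 3907) = -3799*(-3949) = 15002251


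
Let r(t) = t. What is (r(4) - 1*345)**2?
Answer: 116281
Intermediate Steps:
(r(4) - 1*345)**2 = (4 - 1*345)**2 = (4 - 345)**2 = (-341)**2 = 116281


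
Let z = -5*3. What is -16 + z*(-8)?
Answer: 104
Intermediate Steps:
z = -15
-16 + z*(-8) = -16 - 15*(-8) = -16 + 120 = 104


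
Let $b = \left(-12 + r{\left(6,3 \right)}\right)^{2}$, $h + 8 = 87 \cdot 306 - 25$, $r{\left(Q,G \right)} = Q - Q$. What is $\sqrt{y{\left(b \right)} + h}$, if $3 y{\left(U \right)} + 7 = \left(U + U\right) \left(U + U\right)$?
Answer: $\frac{4 \sqrt{30507}}{3} \approx 232.88$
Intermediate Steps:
$r{\left(Q,G \right)} = 0$
$h = 26589$ ($h = -8 + \left(87 \cdot 306 - 25\right) = -8 + \left(26622 - 25\right) = -8 + 26597 = 26589$)
$b = 144$ ($b = \left(-12 + 0\right)^{2} = \left(-12\right)^{2} = 144$)
$y{\left(U \right)} = - \frac{7}{3} + \frac{4 U^{2}}{3}$ ($y{\left(U \right)} = - \frac{7}{3} + \frac{\left(U + U\right) \left(U + U\right)}{3} = - \frac{7}{3} + \frac{2 U 2 U}{3} = - \frac{7}{3} + \frac{4 U^{2}}{3}$)
$\sqrt{y{\left(b \right)} + h} = \sqrt{\left(- \frac{7}{3} + \frac{4 \cdot 144^{2}}{3}\right) + 26589} = \sqrt{\left(- \frac{7}{3} + \frac{4}{3} \cdot 20736\right) + 26589} = \sqrt{\left(- \frac{7}{3} + 27648\right) + 26589} = \sqrt{\frac{82937}{3} + 26589} = \sqrt{\frac{162704}{3}} = \frac{4 \sqrt{30507}}{3}$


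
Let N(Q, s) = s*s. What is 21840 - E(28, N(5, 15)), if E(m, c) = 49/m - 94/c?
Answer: 19654801/900 ≈ 21839.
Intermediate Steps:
N(Q, s) = s²
E(m, c) = -94/c + 49/m
21840 - E(28, N(5, 15)) = 21840 - (-94/(15²) + 49/28) = 21840 - (-94/225 + 49*(1/28)) = 21840 - (-94*1/225 + 7/4) = 21840 - (-94/225 + 7/4) = 21840 - 1*1199/900 = 21840 - 1199/900 = 19654801/900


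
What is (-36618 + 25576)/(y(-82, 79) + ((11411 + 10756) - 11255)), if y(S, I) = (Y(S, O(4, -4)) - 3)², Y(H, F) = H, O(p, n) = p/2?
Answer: -11042/18137 ≈ -0.60881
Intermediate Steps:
O(p, n) = p/2 (O(p, n) = p*(½) = p/2)
y(S, I) = (-3 + S)² (y(S, I) = (S - 3)² = (-3 + S)²)
(-36618 + 25576)/(y(-82, 79) + ((11411 + 10756) - 11255)) = (-36618 + 25576)/((-3 - 82)² + ((11411 + 10756) - 11255)) = -11042/((-85)² + (22167 - 11255)) = -11042/(7225 + 10912) = -11042/18137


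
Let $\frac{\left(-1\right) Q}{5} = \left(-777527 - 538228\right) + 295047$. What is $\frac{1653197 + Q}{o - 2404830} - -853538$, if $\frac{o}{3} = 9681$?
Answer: $\frac{2027817727669}{2375787} \approx 8.5354 \cdot 10^{5}$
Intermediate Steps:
$Q = 5103540$ ($Q = - 5 \left(\left(-777527 - 538228\right) + 295047\right) = - 5 \left(-1315755 + 295047\right) = \left(-5\right) \left(-1020708\right) = 5103540$)
$o = 29043$ ($o = 3 \cdot 9681 = 29043$)
$\frac{1653197 + Q}{o - 2404830} - -853538 = \frac{1653197 + 5103540}{29043 - 2404830} - -853538 = \frac{6756737}{-2375787} + 853538 = 6756737 \left(- \frac{1}{2375787}\right) + 853538 = - \frac{6756737}{2375787} + 853538 = \frac{2027817727669}{2375787}$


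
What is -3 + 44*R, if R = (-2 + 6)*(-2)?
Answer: -355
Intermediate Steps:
R = -8 (R = 4*(-2) = -8)
-3 + 44*R = -3 + 44*(-8) = -3 - 352 = -355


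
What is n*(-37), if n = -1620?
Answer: 59940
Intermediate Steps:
n*(-37) = -1620*(-37) = 59940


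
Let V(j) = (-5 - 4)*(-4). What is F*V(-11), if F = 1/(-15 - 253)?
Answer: -9/67 ≈ -0.13433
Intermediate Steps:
F = -1/268 (F = 1/(-268) = -1/268 ≈ -0.0037313)
V(j) = 36 (V(j) = -9*(-4) = 36)
F*V(-11) = -1/268*36 = -9/67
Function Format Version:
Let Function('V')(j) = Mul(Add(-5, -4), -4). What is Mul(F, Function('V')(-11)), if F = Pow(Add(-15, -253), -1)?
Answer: Rational(-9, 67) ≈ -0.13433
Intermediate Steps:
F = Rational(-1, 268) (F = Pow(-268, -1) = Rational(-1, 268) ≈ -0.0037313)
Function('V')(j) = 36 (Function('V')(j) = Mul(-9, -4) = 36)
Mul(F, Function('V')(-11)) = Mul(Rational(-1, 268), 36) = Rational(-9, 67)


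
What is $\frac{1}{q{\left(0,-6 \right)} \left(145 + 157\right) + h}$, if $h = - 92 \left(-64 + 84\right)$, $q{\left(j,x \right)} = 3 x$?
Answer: $- \frac{1}{7276} \approx -0.00013744$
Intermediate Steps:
$h = -1840$ ($h = \left(-92\right) 20 = -1840$)
$\frac{1}{q{\left(0,-6 \right)} \left(145 + 157\right) + h} = \frac{1}{3 \left(-6\right) \left(145 + 157\right) - 1840} = \frac{1}{\left(-18\right) 302 - 1840} = \frac{1}{-5436 - 1840} = \frac{1}{-7276} = - \frac{1}{7276}$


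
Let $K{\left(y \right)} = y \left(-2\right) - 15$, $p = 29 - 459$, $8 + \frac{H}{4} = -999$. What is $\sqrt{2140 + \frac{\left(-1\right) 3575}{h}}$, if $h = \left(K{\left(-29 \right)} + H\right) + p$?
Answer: $\frac{\sqrt{1669165805}}{883} \approx 46.269$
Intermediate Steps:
$H = -4028$ ($H = -32 + 4 \left(-999\right) = -32 - 3996 = -4028$)
$p = -430$ ($p = 29 - 459 = -430$)
$K{\left(y \right)} = -15 - 2 y$ ($K{\left(y \right)} = - 2 y - 15 = -15 - 2 y$)
$h = -4415$ ($h = \left(\left(-15 - -58\right) - 4028\right) - 430 = \left(\left(-15 + 58\right) - 4028\right) - 430 = \left(43 - 4028\right) - 430 = -3985 - 430 = -4415$)
$\sqrt{2140 + \frac{\left(-1\right) 3575}{h}} = \sqrt{2140 + \frac{\left(-1\right) 3575}{-4415}} = \sqrt{2140 - - \frac{715}{883}} = \sqrt{2140 + \frac{715}{883}} = \sqrt{\frac{1890335}{883}} = \frac{\sqrt{1669165805}}{883}$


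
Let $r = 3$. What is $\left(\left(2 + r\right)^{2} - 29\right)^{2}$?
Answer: $16$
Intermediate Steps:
$\left(\left(2 + r\right)^{2} - 29\right)^{2} = \left(\left(2 + 3\right)^{2} - 29\right)^{2} = \left(5^{2} - 29\right)^{2} = \left(25 - 29\right)^{2} = \left(-4\right)^{2} = 16$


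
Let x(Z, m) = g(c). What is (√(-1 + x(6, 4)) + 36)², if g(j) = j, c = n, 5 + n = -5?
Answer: (36 + I*√11)² ≈ 1285.0 + 238.8*I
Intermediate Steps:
n = -10 (n = -5 - 5 = -10)
c = -10
x(Z, m) = -10
(√(-1 + x(6, 4)) + 36)² = (√(-1 - 10) + 36)² = (√(-11) + 36)² = (I*√11 + 36)² = (36 + I*√11)²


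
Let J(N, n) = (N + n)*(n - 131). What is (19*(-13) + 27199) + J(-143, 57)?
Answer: 33316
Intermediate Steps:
J(N, n) = (-131 + n)*(N + n) (J(N, n) = (N + n)*(-131 + n) = (-131 + n)*(N + n))
(19*(-13) + 27199) + J(-143, 57) = (19*(-13) + 27199) + (57**2 - 131*(-143) - 131*57 - 143*57) = (-247 + 27199) + (3249 + 18733 - 7467 - 8151) = 26952 + 6364 = 33316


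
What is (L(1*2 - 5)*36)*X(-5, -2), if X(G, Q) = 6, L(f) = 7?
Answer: 1512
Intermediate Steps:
(L(1*2 - 5)*36)*X(-5, -2) = (7*36)*6 = 252*6 = 1512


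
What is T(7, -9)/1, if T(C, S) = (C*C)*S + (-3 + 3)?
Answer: -441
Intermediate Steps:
T(C, S) = S*C² (T(C, S) = C²*S + 0 = S*C² + 0 = S*C²)
T(7, -9)/1 = (-9*7²)/1 = 1*(-9*49) = 1*(-441) = -441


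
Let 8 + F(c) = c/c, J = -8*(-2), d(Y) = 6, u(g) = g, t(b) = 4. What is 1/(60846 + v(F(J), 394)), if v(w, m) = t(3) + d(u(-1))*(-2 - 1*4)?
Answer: 1/60814 ≈ 1.6444e-5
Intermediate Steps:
J = 16
F(c) = -7 (F(c) = -8 + c/c = -8 + 1 = -7)
v(w, m) = -32 (v(w, m) = 4 + 6*(-2 - 1*4) = 4 + 6*(-2 - 4) = 4 + 6*(-6) = 4 - 36 = -32)
1/(60846 + v(F(J), 394)) = 1/(60846 - 32) = 1/60814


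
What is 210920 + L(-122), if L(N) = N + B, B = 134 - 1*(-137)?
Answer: 211069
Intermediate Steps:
B = 271 (B = 134 + 137 = 271)
L(N) = 271 + N (L(N) = N + 271 = 271 + N)
210920 + L(-122) = 210920 + (271 - 122) = 210920 + 149 = 211069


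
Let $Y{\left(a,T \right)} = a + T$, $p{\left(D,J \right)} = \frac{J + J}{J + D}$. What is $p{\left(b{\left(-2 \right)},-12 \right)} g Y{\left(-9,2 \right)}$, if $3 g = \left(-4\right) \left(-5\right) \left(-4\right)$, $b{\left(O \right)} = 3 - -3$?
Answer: $\frac{2240}{3} \approx 746.67$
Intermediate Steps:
$b{\left(O \right)} = 6$ ($b{\left(O \right)} = 3 + 3 = 6$)
$p{\left(D,J \right)} = \frac{2 J}{D + J}$
$g = - \frac{80}{3}$ ($g = \frac{\left(-4\right) \left(-5\right) \left(-4\right)}{3} = \frac{20 \left(-4\right)}{3} = \frac{1}{3} \left(-80\right) = - \frac{80}{3} \approx -26.667$)
$Y{\left(a,T \right)} = T + a$
$p{\left(b{\left(-2 \right)},-12 \right)} g Y{\left(-9,2 \right)} = 2 \left(-12\right) \frac{1}{6 - 12} \left(- \frac{80}{3}\right) \left(2 - 9\right) = 2 \left(-12\right) \frac{1}{-6} \left(- \frac{80}{3}\right) \left(-7\right) = 2 \left(-12\right) \left(- \frac{1}{6}\right) \left(- \frac{80}{3}\right) \left(-7\right) = 4 \left(- \frac{80}{3}\right) \left(-7\right) = \left(- \frac{320}{3}\right) \left(-7\right) = \frac{2240}{3}$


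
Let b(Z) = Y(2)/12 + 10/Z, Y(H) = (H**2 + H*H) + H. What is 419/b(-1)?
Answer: -2514/55 ≈ -45.709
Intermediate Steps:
Y(H) = H + 2*H**2 (Y(H) = (H**2 + H**2) + H = 2*H**2 + H = H + 2*H**2)
b(Z) = 5/6 + 10/Z (b(Z) = (2*(1 + 2*2))/12 + 10/Z = (2*(1 + 4))*(1/12) + 10/Z = (2*5)*(1/12) + 10/Z = 10*(1/12) + 10/Z = 5/6 + 10/Z)
419/b(-1) = 419/(5/6 + 10/(-1)) = 419/(5/6 + 10*(-1)) = 419/(5/6 - 10) = 419/(-55/6) = 419*(-6/55) = -2514/55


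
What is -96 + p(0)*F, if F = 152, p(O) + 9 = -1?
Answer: -1616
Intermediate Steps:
p(O) = -10 (p(O) = -9 - 1 = -10)
-96 + p(0)*F = -96 - 10*152 = -96 - 1520 = -1616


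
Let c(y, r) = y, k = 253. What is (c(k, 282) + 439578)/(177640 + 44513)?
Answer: 439831/222153 ≈ 1.9799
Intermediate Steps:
(c(k, 282) + 439578)/(177640 + 44513) = (253 + 439578)/(177640 + 44513) = 439831/222153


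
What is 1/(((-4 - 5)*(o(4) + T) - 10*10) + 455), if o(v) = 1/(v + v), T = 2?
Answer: 8/2687 ≈ 0.0029773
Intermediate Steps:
o(v) = 1/(2*v)
1/(((-4 - 5)*(o(4) + T) - 10*10) + 455) = 1/(((-4 - 5)*((1/2)/4 + 2) - 10*10) + 455) = 1/((-9*((1/2)*(1/4) + 2) - 100) + 455) = 1/((-9*(1/8 + 2) - 100) + 455) = 1/((-9*17/8 - 100) + 455) = 1/((-153/8 - 100) + 455) = 1/(-953/8 + 455) = 1/(2687/8) = 8/2687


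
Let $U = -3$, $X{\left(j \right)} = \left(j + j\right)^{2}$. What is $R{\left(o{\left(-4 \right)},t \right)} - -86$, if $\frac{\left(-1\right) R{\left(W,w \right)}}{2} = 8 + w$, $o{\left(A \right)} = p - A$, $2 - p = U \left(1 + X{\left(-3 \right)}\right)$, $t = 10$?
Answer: $50$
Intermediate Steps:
$X{\left(j \right)} = 4 j^{2}$ ($X{\left(j \right)} = \left(2 j\right)^{2} = 4 j^{2}$)
$p = 113$ ($p = 2 - - 3 \left(1 + 4 \left(-3\right)^{2}\right) = 2 - - 3 \left(1 + 4 \cdot 9\right) = 2 - - 3 \left(1 + 36\right) = 2 - \left(-3\right) 37 = 2 - -111 = 2 + 111 = 113$)
$o{\left(A \right)} = 113 - A$
$R{\left(W,w \right)} = -16 - 2 w$ ($R{\left(W,w \right)} = - 2 \left(8 + w\right) = -16 - 2 w$)
$R{\left(o{\left(-4 \right)},t \right)} - -86 = \left(-16 - 20\right) - -86 = \left(-16 - 20\right) + 86 = -36 + 86 = 50$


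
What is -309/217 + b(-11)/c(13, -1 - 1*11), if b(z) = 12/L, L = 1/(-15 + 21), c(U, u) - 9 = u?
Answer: -5517/217 ≈ -25.424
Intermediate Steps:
c(U, u) = 9 + u
L = ⅙ (L = 1/6 = ⅙ ≈ 0.16667)
b(z) = 72 (b(z) = 12/(⅙) = 12*6 = 72)
-309/217 + b(-11)/c(13, -1 - 1*11) = -309/217 + 72/(9 + (-1 - 1*11)) = -309*1/217 + 72/(9 + (-1 - 11)) = -309/217 + 72/(9 - 12) = -309/217 + 72/(-3) = -309/217 + 72*(-⅓) = -309/217 - 24 = -5517/217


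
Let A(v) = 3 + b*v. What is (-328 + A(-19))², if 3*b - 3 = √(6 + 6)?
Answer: 356452/3 + 26144*√3/3 ≈ 1.3391e+5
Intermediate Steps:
b = 1 + 2*√3/3 (b = 1 + √(6 + 6)/3 = 1 + √12/3 = 1 + (2*√3)/3 = 1 + 2*√3/3 ≈ 2.1547)
A(v) = 3 + v*(1 + 2*√3/3) (A(v) = 3 + (1 + 2*√3/3)*v = 3 + v*(1 + 2*√3/3))
(-328 + A(-19))² = (-328 + (3 + (⅓)*(-19)*(3 + 2*√3)))² = (-328 + (3 + (-19 - 38*√3/3)))² = (-328 + (-16 - 38*√3/3))² = (-344 - 38*√3/3)²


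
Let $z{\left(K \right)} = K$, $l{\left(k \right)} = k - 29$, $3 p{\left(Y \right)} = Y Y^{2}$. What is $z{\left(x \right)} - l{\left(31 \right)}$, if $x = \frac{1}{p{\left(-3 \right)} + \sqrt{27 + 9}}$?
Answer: $- \frac{7}{3} \approx -2.3333$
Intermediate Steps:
$p{\left(Y \right)} = \frac{Y^{3}}{3}$ ($p{\left(Y \right)} = \frac{Y Y^{2}}{3} = \frac{Y^{3}}{3}$)
$l{\left(k \right)} = -29 + k$ ($l{\left(k \right)} = k - 29 = -29 + k$)
$x = - \frac{1}{3}$ ($x = \frac{1}{\frac{\left(-3\right)^{3}}{3} + \sqrt{27 + 9}} = \frac{1}{\frac{1}{3} \left(-27\right) + \sqrt{36}} = \frac{1}{-9 + 6} = \frac{1}{-3} = - \frac{1}{3} \approx -0.33333$)
$z{\left(x \right)} - l{\left(31 \right)} = - \frac{1}{3} - \left(-29 + 31\right) = - \frac{1}{3} - 2 = - \frac{7}{3}$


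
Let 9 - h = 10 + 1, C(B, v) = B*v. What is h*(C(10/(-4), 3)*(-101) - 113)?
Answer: -1289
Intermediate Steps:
h = -2 (h = 9 - (10 + 1) = 9 - 1*11 = 9 - 11 = -2)
h*(C(10/(-4), 3)*(-101) - 113) = -2*(((10/(-4))*3)*(-101) - 113) = -2*(((10*(-1/4))*3)*(-101) - 113) = -2*(-5/2*3*(-101) - 113) = -2*(-15/2*(-101) - 113) = -2*(1515/2 - 113) = -2*1289/2 = -1289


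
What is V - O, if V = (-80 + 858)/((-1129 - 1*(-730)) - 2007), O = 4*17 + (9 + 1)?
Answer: -94223/1203 ≈ -78.323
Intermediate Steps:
O = 78 (O = 68 + 10 = 78)
V = -389/1203 (V = 778/((-1129 + 730) - 2007) = 778/(-399 - 2007) = 778/(-2406) = 778*(-1/2406) = -389/1203 ≈ -0.32336)
V - O = -389/1203 - 1*78 = -389/1203 - 78 = -94223/1203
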